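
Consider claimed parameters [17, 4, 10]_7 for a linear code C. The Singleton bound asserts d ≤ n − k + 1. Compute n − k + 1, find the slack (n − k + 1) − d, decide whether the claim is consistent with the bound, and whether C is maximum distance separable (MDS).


Singleton RHS = n − k + 1 = 14, slack = 4, bound satisfied, not MDS.

Singleton bound: d ≤ n − k + 1.
Here n = 17, k = 4, so n − k + 1 = 14.
Given d = 10, check d ≤ 14: YES.
Slack = (n − k + 1) − d = 4.
The code is NOT MDS (slack = 4 > 0).
Description: the claimed parameters are [17, 4, 10]_7; such a code would be non-MDS.


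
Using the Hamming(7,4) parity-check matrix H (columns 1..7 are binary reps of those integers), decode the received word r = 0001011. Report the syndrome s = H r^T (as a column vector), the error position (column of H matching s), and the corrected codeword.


s = (1, 0, 1)^T, error position = 5, corrected codeword c = 0001111

Compute s = H r^T mod 2 one row at a time:
  s_1 = 1 + 0 + 1 + 1 = 3 ≡ 1 (mod 2).
  s_2 = 0 + 0 + 1 + 1 = 2 ≡ 0 (mod 2).
  s_3 = 0 + 0 + 0 + 1 = 1 ≡ 1 (mod 2).
s = (1, 0, 1)^T — this equals column 5 of H (binary 101), so error is at position 5.
Correct: flip bit 5 of r = 0001011 to get c = 0001111.


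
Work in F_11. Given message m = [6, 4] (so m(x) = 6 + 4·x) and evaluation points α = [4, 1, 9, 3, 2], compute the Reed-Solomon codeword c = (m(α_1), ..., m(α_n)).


c = [0, 10, 9, 7, 3]

Message polynomial: m(x) = 6 + 4·x (mod 11).
For each evaluation point α_i, compute m(α_i) mod 11:
  α_1 = 4: Horner steps 4 → 0, so m(4) = 0.
  α_2 = 1: Horner steps 4 → 10, so m(1) = 10.
  α_3 = 9: Horner steps 4 → 9, so m(9) = 9.
  α_4 = 3: Horner steps 4 → 7, so m(3) = 7.
  α_5 = 2: Horner steps 4 → 3, so m(2) = 3.
Codeword c = [0, 10, 9, 7, 3] ∈ F_11^5.


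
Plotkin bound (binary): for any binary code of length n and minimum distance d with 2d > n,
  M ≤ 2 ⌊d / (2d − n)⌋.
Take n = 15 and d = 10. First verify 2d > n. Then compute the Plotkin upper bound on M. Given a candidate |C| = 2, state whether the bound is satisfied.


Plotkin bound M ≤ 4; given |C| = 2 ≤ bound (satisfied).

Check applicability: 2d = 20, n = 15.
2d − n = 5 > 0, so Plotkin applies.
Compute d/(2d−n) = 10/5 ≈ 2.0000.
⌊d/(2d−n)⌋ = 2.
Plotkin bound: M ≤ 2·2 = 4.
Given |C| = 2, check: satisfied.
This |C| is below the Plotkin bound.


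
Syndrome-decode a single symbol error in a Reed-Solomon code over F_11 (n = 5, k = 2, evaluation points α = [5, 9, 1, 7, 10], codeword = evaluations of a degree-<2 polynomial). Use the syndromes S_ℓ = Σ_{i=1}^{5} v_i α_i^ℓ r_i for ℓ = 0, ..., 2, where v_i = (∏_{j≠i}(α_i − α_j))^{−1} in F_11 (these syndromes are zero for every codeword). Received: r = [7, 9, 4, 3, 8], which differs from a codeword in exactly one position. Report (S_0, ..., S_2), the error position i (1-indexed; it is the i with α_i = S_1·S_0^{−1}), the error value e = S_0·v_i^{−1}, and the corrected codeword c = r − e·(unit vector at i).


S = (5, 1, 9), error at position 2, error magnitude e = 10, c = [7, 10, 4, 3, 8].

Step 1: column multipliers v_i = (∏_{j≠i}(α_i − α_j))^{−1} mod 11.
  i = 1 (α = 5): (5−9)(5−1)(5−7)(5−10) = (−4)·4·(−2)·(−5) = −160 ≡ 5, so v_1 = 5^{−1} = 9 (mod 11).
  i = 2 (α = 9): (9−5)(9−1)(9−7)(9−10) = 4·8·2·(−1) = −64 ≡ 2, so v_2 = 2^{−1} = 6 (mod 11).
  i = 3 (α = 1): (1−5)(1−9)(1−7)(1−10) = (−4)·(−8)·(−6)·(−9) = 1728 ≡ 1, so v_3 = 1^{−1} = 1 (mod 11).
  i = 4 (α = 7): (7−5)(7−9)(7−1)(7−10) = 2·(−2)·6·(−3) = 72 ≡ 6, so v_4 = 6^{−1} = 2 (mod 11).
  i = 5 (α = 10): (10−5)(10−9)(10−1)(10−7) = 5·1·9·3 = 135 ≡ 3, so v_5 = 3^{−1} = 4 (mod 11).
  v = [9, 6, 1, 2, 4].
Step 2: syndromes of r = [7, 9, 4, 3, 8] (all sums mod 11).
  S_0 = Σ v_i r_i = 9·7 + 6·9 + 1·4 + 2·3 + 4·8 = 159 ≡ 5.
  S_1 = Σ v_i α_i r_i = 9·5·7 + 6·9·9 + 1·1·4 + 2·7·3 + 4·10·8 = 1167 ≡ 1.
  α_i^2 mod 11 = [3, 4, 1, 5, 1].
  S_2 = Σ v_i α_i^2 r_i = 9·3·7 + 6·4·9 + 1·1·4 + 2·5·3 + 4·1·8 = 471 ≡ 9.
  S = (5, 1, 9) ≠ 0, so r is not a codeword (an error is present).
Step 3: locate the error. For a single error e at position i, S_ℓ = v_i·e·α_i^ℓ, so α_err = S_1/S_0.
  S_0^{−1} = 5^{−1} = 9 (mod 11), so α_err = 1·9 = 9 ≡ 9 = α_2. Error position i = 2.
  Consistency check: S_2/S_1 = 9·1 = 9 ≡ 9 = α_err ✓ (single-error assumption holds).
Step 4: error magnitude e = S_0/v_2 = S_0·∏_{j≠2}(α_2 − α_j) = 5·2 = 10 ≡ 10 (mod 11).
Step 5: correct position 2: c_2 = r_2 − e = 9 − 10 ≡ 10 (mod 11). Hence c = [7, 10, 4, 3, 8].
  Check: interpolating c through the α_i gives m(x) = 6 + 9·x (degree < 2) with m(α_i) = c_i for every i, so c is indeed a codeword.


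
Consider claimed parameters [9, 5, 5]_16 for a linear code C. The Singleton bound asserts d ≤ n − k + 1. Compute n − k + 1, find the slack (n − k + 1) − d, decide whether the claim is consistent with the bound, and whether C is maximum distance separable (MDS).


Singleton RHS = n − k + 1 = 5, slack = 0, bound satisfied, MDS.

Singleton bound: d ≤ n − k + 1.
Here n = 9, k = 5, so n − k + 1 = 5.
Given d = 5, check d ≤ 5: YES.
Slack = (n − k + 1) − d = 0.
The code is MDS (slack = 0).
Description: the claimed parameters are [9, 5, 5]_16; such a code would be MDS (meets Singleton bound).


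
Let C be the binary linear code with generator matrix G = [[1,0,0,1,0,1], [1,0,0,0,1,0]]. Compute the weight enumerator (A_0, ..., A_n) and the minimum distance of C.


Weight distribution: A_0 = 1, A_2 = 1, A_3 = 2. Minimum distance d = 2.

Enumerate all 2^2 = 4 messages m ∈ F_2^2.
For each, compute codeword c = mG in F_2^6, then tally its weight.
  m = 00 → c = 000000, weight = 0.
  m = 10 → c = 100101, weight = 3.
  m = 01 → c = 100010, weight = 2.
  m = 11 → c = 000111, weight = 3.
Tally weights:
  weight 0: 1 codewords.
  weight 2: 1 codewords.
  weight 3: 2 codewords.
Minimum distance d = smallest w > 0 with A_w > 0 = 2.
Sanity: Σ A_w = 4 = 2^2 = 4 ✓.


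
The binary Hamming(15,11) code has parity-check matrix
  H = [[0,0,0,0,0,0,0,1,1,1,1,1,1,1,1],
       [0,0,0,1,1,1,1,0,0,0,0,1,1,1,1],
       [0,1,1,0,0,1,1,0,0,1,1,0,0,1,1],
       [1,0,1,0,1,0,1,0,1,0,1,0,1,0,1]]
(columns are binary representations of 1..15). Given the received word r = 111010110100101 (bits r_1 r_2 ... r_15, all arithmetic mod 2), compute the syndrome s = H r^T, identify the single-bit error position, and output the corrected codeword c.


s = (0, 0, 1, 0)^T, error position = 2, corrected codeword c = 101010110100101

Compute s = H r^T mod 2 one row at a time:
  s_1 = 1 + 0 + 1 + 0 + 0 + 1 + 0 + 1 = 4 ≡ 0 (mod 2).
  s_2 = 0 + 1 + 0 + 1 + 0 + 1 + 0 + 1 = 4 ≡ 0 (mod 2).
  s_3 = 1 + 1 + 0 + 1 + 1 + 0 + 0 + 1 = 5 ≡ 1 (mod 2).
  s_4 = 1 + 1 + 1 + 1 + 0 + 0 + 1 + 1 = 6 ≡ 0 (mod 2).
s = (0, 0, 1, 0)^T — this equals column 2 of H (binary 0010), so error is at position 2.
Correct: flip bit 2 of r = 111010110100101 to get c = 101010110100101.


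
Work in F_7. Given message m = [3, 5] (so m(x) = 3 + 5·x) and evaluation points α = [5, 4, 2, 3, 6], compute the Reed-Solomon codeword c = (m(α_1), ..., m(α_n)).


c = [0, 2, 6, 4, 5]

Message polynomial: m(x) = 3 + 5·x (mod 7).
For each evaluation point α_i, compute m(α_i) mod 7:
  α_1 = 5: Horner steps 5 → 0, so m(5) = 0.
  α_2 = 4: Horner steps 5 → 2, so m(4) = 2.
  α_3 = 2: Horner steps 5 → 6, so m(2) = 6.
  α_4 = 3: Horner steps 5 → 4, so m(3) = 4.
  α_5 = 6: Horner steps 5 → 5, so m(6) = 5.
Codeword c = [0, 2, 6, 4, 5] ∈ F_7^5.


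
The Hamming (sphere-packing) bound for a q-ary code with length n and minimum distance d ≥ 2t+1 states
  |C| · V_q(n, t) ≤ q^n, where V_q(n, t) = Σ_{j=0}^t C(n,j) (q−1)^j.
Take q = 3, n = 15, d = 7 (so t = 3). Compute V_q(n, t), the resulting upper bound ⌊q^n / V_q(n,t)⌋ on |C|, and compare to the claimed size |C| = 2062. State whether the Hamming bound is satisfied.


V_q(n, t) = 4091, q^n = 14348907, Hamming bound = 3507, |C| = 2062 ≤ bound (satisfied).

Step 1: Compute V_q(n, t) = Σ_{j=0}^3 C(n, j) (q−1)^j.
  j = 0: C(15,0)·(2)^0 = 1·1 = 1.
  j = 1: C(15,1)·(2)^1 = 15·2 = 30.
  j = 2: C(15,2)·(2)^2 = 105·4 = 420.
  j = 3: C(15,3)·(2)^3 = 455·8 = 3640.
  V_q(n, t) = 1 + 30 + 420 + 3640 = 4091.
Step 2: q^n = 3^15 = 14348907.
Step 3: Hamming bound ⌊q^n / V_q(n,t)⌋ = ⌊14348907/4091⌋ = 3507.
Step 4: Compare |C| = 2062 to 3507: satisfied.
The claimed |C| lies below the Hamming bound.


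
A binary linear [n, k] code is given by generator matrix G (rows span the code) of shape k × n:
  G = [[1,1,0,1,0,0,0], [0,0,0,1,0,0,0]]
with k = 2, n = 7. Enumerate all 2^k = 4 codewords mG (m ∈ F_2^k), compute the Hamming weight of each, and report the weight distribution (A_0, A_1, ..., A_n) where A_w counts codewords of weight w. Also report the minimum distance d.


Weight distribution: A_0 = 1, A_1 = 1, A_2 = 1, A_3 = 1. Minimum distance d = 1.

Enumerate all 2^2 = 4 messages m ∈ F_2^2.
For each, compute codeword c = mG in F_2^7, then tally its weight.
  m = 00 → c = 0000000, weight = 0.
  m = 10 → c = 1101000, weight = 3.
  m = 01 → c = 0001000, weight = 1.
  m = 11 → c = 1100000, weight = 2.
Tally weights:
  weight 0: 1 codewords.
  weight 1: 1 codewords.
  weight 2: 1 codewords.
  weight 3: 1 codewords.
Minimum distance d = smallest w > 0 with A_w > 0 = 1.
Sanity: Σ A_w = 4 = 2^2 = 4 ✓.


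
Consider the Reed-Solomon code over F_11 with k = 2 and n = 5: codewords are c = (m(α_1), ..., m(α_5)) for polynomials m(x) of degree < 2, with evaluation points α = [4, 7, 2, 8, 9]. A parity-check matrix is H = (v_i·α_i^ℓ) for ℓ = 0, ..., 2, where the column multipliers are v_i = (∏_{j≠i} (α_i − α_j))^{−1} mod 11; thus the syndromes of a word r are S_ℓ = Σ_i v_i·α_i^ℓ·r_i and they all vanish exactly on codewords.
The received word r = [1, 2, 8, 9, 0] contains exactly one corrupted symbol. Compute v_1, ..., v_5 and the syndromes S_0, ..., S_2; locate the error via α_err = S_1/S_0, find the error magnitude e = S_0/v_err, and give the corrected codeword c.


S = (9, 8, 1), error at position 2, error magnitude e = 6, c = [1, 7, 8, 9, 0].

Step 1: column multipliers v_i = (∏_{j≠i}(α_i − α_j))^{−1} mod 11.
  i = 1 (α = 4): (4−7)(4−2)(4−8)(4−9) = (−3)·2·(−4)·(−5) = −120 ≡ 1, so v_1 = 1^{−1} = 1 (mod 11).
  i = 2 (α = 7): (7−4)(7−2)(7−8)(7−9) = 3·5·(−1)·(−2) = 30 ≡ 8, so v_2 = 8^{−1} = 7 (mod 11).
  i = 3 (α = 2): (2−4)(2−7)(2−8)(2−9) = (−2)·(−5)·(−6)·(−7) = 420 ≡ 2, so v_3 = 2^{−1} = 6 (mod 11).
  i = 4 (α = 8): (8−4)(8−7)(8−2)(8−9) = 4·1·6·(−1) = −24 ≡ 9, so v_4 = 9^{−1} = 5 (mod 11).
  i = 5 (α = 9): (9−4)(9−7)(9−2)(9−8) = 5·2·7·1 = 70 ≡ 4, so v_5 = 4^{−1} = 3 (mod 11).
  v = [1, 7, 6, 5, 3].
Step 2: syndromes of r = [1, 2, 8, 9, 0] (all sums mod 11).
  S_0 = Σ v_i r_i = 1·1 + 7·2 + 6·8 + 5·9 + 3·0 = 108 ≡ 9.
  S_1 = Σ v_i α_i r_i = 1·4·1 + 7·7·2 + 6·2·8 + 5·8·9 + 3·9·0 = 558 ≡ 8.
  α_i^2 mod 11 = [5, 5, 4, 9, 4].
  S_2 = Σ v_i α_i^2 r_i = 1·5·1 + 7·5·2 + 6·4·8 + 5·9·9 + 3·4·0 = 672 ≡ 1.
  S = (9, 8, 1) ≠ 0, so r is not a codeword (an error is present).
Step 3: locate the error. For a single error e at position i, S_ℓ = v_i·e·α_i^ℓ, so α_err = S_1/S_0.
  S_0^{−1} = 9^{−1} = 5 (mod 11), so α_err = 8·5 = 40 ≡ 7 = α_2. Error position i = 2.
  Consistency check: S_2/S_1 = 1·7 = 7 ≡ 7 = α_err ✓ (single-error assumption holds).
Step 4: error magnitude e = S_0/v_2 = S_0·∏_{j≠2}(α_2 − α_j) = 9·8 = 72 ≡ 6 (mod 11).
Step 5: correct position 2: c_2 = r_2 − e = 2 − 6 ≡ 7 (mod 11). Hence c = [1, 7, 8, 9, 0].
  Check: interpolating c through the α_i gives m(x) = 4 + 2·x (degree < 2) with m(α_i) = c_i for every i, so c is indeed a codeword.


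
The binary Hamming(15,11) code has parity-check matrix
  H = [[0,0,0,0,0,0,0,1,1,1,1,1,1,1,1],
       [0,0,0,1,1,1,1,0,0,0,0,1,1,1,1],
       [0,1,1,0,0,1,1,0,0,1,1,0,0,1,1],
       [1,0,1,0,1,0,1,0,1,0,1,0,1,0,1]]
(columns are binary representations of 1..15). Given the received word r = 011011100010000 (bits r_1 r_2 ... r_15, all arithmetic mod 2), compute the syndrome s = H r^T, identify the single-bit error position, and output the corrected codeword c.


s = (1, 1, 1, 0)^T, error position = 14, corrected codeword c = 011011100010010

Compute s = H r^T mod 2 one row at a time:
  s_1 = 0 + 0 + 0 + 1 + 0 + 0 + 0 + 0 = 1 ≡ 1 (mod 2).
  s_2 = 0 + 1 + 1 + 1 + 0 + 0 + 0 + 0 = 3 ≡ 1 (mod 2).
  s_3 = 1 + 1 + 1 + 1 + 0 + 1 + 0 + 0 = 5 ≡ 1 (mod 2).
  s_4 = 0 + 1 + 1 + 1 + 0 + 1 + 0 + 0 = 4 ≡ 0 (mod 2).
s = (1, 1, 1, 0)^T — this equals column 14 of H (binary 1110), so error is at position 14.
Correct: flip bit 14 of r = 011011100010000 to get c = 011011100010010.


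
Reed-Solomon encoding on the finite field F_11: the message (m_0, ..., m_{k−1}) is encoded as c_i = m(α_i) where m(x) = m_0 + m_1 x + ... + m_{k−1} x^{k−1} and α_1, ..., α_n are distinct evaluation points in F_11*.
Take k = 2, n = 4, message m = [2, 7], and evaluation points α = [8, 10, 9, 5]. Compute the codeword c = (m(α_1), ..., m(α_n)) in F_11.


c = [3, 6, 10, 4]

Message polynomial: m(x) = 2 + 7·x (mod 11).
For each evaluation point α_i, compute m(α_i) mod 11:
  α_1 = 8: Horner steps 7 → 3, so m(8) = 3.
  α_2 = 10: Horner steps 7 → 6, so m(10) = 6.
  α_3 = 9: Horner steps 7 → 10, so m(9) = 10.
  α_4 = 5: Horner steps 7 → 4, so m(5) = 4.
Codeword c = [3, 6, 10, 4] ∈ F_11^4.


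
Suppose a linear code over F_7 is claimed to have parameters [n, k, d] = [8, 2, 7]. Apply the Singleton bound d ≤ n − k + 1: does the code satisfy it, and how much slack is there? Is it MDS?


Singleton RHS = n − k + 1 = 7, slack = 0, bound satisfied, MDS.

Singleton bound: d ≤ n − k + 1.
Here n = 8, k = 2, so n − k + 1 = 7.
Given d = 7, check d ≤ 7: YES.
Slack = (n − k + 1) − d = 0.
The code is MDS (slack = 0).
Description: the claimed parameters are [8, 2, 7]_7; such a code would be MDS (meets Singleton bound).


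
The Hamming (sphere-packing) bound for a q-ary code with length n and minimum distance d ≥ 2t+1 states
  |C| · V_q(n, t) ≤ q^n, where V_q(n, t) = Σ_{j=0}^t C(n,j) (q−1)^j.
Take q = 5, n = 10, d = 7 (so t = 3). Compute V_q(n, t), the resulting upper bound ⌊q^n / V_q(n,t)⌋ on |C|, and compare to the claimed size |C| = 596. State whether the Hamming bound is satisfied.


V_q(n, t) = 8441, q^n = 9765625, Hamming bound = 1156, |C| = 596 ≤ bound (satisfied).

Step 1: Compute V_q(n, t) = Σ_{j=0}^3 C(n, j) (q−1)^j.
  j = 0: C(10,0)·(4)^0 = 1·1 = 1.
  j = 1: C(10,1)·(4)^1 = 10·4 = 40.
  j = 2: C(10,2)·(4)^2 = 45·16 = 720.
  j = 3: C(10,3)·(4)^3 = 120·64 = 7680.
  V_q(n, t) = 1 + 40 + 720 + 7680 = 8441.
Step 2: q^n = 5^10 = 9765625.
Step 3: Hamming bound ⌊q^n / V_q(n,t)⌋ = ⌊9765625/8441⌋ = 1156.
Step 4: Compare |C| = 596 to 1156: satisfied.
The claimed |C| lies below the Hamming bound.


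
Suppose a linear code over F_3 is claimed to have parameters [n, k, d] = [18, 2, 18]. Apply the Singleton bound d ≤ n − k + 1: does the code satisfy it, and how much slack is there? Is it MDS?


Singleton RHS = n − k + 1 = 17, slack = -1, bound violated (no such code; not MDS).

Singleton bound: d ≤ n − k + 1.
Here n = 18, k = 2, so n − k + 1 = 17.
Given d = 18, check d ≤ 17: NO.
Slack = (n − k + 1) − d = -1.
The slack is negative: d = 18 exceeds n − k + 1 = 17 by 1, so the Singleton bound is violated and no linear [18, 2, 18]_3 code can exist. In particular it is not MDS (MDS requires d = n − k + 1 exactly).
Description: the claimed parameters are [18, 2, 18]_3; such a code would be impossible (violates the Singleton bound).


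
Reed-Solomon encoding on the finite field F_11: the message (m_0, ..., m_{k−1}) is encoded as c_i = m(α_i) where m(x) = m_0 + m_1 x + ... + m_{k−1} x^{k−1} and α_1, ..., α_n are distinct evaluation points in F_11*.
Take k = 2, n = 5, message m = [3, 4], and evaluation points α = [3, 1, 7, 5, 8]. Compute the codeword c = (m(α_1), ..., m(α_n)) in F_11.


c = [4, 7, 9, 1, 2]

Message polynomial: m(x) = 3 + 4·x (mod 11).
For each evaluation point α_i, compute m(α_i) mod 11:
  α_1 = 3: Horner steps 4 → 4, so m(3) = 4.
  α_2 = 1: Horner steps 4 → 7, so m(1) = 7.
  α_3 = 7: Horner steps 4 → 9, so m(7) = 9.
  α_4 = 5: Horner steps 4 → 1, so m(5) = 1.
  α_5 = 8: Horner steps 4 → 2, so m(8) = 2.
Codeword c = [4, 7, 9, 1, 2] ∈ F_11^5.


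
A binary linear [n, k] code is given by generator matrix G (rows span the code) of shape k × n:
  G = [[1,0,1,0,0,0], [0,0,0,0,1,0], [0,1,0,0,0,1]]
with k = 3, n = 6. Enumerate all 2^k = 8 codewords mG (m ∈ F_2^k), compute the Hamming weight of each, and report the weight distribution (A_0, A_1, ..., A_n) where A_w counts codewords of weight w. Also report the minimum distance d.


Weight distribution: A_0 = 1, A_1 = 1, A_2 = 2, A_3 = 2, A_4 = 1, A_5 = 1. Minimum distance d = 1.

Enumerate all 2^3 = 8 messages m ∈ F_2^3.
For each, compute codeword c = mG in F_2^6, then tally its weight.
  m = 000 → c = 000000, weight = 0.
  m = 100 → c = 101000, weight = 2.
  m = 010 → c = 000010, weight = 1.
  m = 110 → c = 101010, weight = 3.
  m = 001 → c = 010001, weight = 2.
  m = 101 → c = 111001, weight = 4.
  m = 011 → c = 010011, weight = 3.
  m = 111 → c = 111011, weight = 5.
Tally weights:
  weight 0: 1 codewords.
  weight 1: 1 codewords.
  weight 2: 2 codewords.
  weight 3: 2 codewords.
  weight 4: 1 codewords.
  weight 5: 1 codewords.
Minimum distance d = smallest w > 0 with A_w > 0 = 1.
Sanity: Σ A_w = 8 = 2^3 = 8 ✓.


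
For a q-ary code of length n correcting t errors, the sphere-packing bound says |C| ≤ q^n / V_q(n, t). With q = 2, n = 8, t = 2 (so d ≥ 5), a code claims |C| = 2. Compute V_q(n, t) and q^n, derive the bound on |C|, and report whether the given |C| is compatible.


V_q(n, t) = 37, q^n = 256, Hamming bound = 6, |C| = 2 ≤ bound (satisfied).

Step 1: Compute V_q(n, t) = Σ_{j=0}^2 C(n, j) (q−1)^j.
  j = 0: C(8,0)·(1)^0 = 1·1 = 1.
  j = 1: C(8,1)·(1)^1 = 8·1 = 8.
  j = 2: C(8,2)·(1)^2 = 28·1 = 28.
  V_q(n, t) = 1 + 8 + 28 = 37.
Step 2: q^n = 2^8 = 256.
Step 3: Hamming bound ⌊q^n / V_q(n,t)⌋ = ⌊256/37⌋ = 6.
Step 4: Compare |C| = 2 to 6: satisfied.
The claimed |C| lies below the Hamming bound.


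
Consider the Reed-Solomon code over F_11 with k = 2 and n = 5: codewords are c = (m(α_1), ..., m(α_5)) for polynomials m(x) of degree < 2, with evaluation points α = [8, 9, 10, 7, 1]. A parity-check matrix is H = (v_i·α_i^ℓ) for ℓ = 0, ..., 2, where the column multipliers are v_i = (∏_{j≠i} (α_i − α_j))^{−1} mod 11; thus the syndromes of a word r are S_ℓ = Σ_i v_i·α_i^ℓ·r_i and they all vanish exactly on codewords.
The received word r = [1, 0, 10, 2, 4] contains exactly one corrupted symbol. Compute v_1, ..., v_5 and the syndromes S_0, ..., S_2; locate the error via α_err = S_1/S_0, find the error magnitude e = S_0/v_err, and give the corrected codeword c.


S = (4, 4, 4), error at position 5, error magnitude e = 7, c = [1, 0, 10, 2, 8].

Step 1: column multipliers v_i = (∏_{j≠i}(α_i − α_j))^{−1} mod 11.
  i = 1 (α = 8): (8−9)(8−10)(8−7)(8−1) = (−1)·(−2)·1·7 = 14 ≡ 3, so v_1 = 3^{−1} = 4 (mod 11).
  i = 2 (α = 9): (9−8)(9−10)(9−7)(9−1) = 1·(−1)·2·8 = −16 ≡ 6, so v_2 = 6^{−1} = 2 (mod 11).
  i = 3 (α = 10): (10−8)(10−9)(10−7)(10−1) = 2·1·3·9 = 54 ≡ 10, so v_3 = 10^{−1} = 10 (mod 11).
  i = 4 (α = 7): (7−8)(7−9)(7−10)(7−1) = (−1)·(−2)·(−3)·6 = −36 ≡ 8, so v_4 = 8^{−1} = 7 (mod 11).
  i = 5 (α = 1): (1−8)(1−9)(1−10)(1−7) = (−7)·(−8)·(−9)·(−6) = 3024 ≡ 10, so v_5 = 10^{−1} = 10 (mod 11).
  v = [4, 2, 10, 7, 10].
Step 2: syndromes of r = [1, 0, 10, 2, 4] (all sums mod 11).
  S_0 = Σ v_i r_i = 4·1 + 2·0 + 10·10 + 7·2 + 10·4 = 158 ≡ 4.
  S_1 = Σ v_i α_i r_i = 4·8·1 + 2·9·0 + 10·10·10 + 7·7·2 + 10·1·4 = 1170 ≡ 4.
  α_i^2 mod 11 = [9, 4, 1, 5, 1].
  S_2 = Σ v_i α_i^2 r_i = 4·9·1 + 2·4·0 + 10·1·10 + 7·5·2 + 10·1·4 = 246 ≡ 4.
  S = (4, 4, 4) ≠ 0, so r is not a codeword (an error is present).
Step 3: locate the error. For a single error e at position i, S_ℓ = v_i·e·α_i^ℓ, so α_err = S_1/S_0.
  S_0^{−1} = 4^{−1} = 3 (mod 11), so α_err = 4·3 = 12 ≡ 1 = α_5. Error position i = 5.
  Consistency check: S_2/S_1 = 4·3 = 12 ≡ 1 = α_err ✓ (single-error assumption holds).
Step 4: error magnitude e = S_0/v_5 = S_0·∏_{j≠5}(α_5 − α_j) = 4·10 = 40 ≡ 7 (mod 11).
Step 5: correct position 5: c_5 = r_5 − e = 4 − 7 ≡ 8 (mod 11). Hence c = [1, 0, 10, 2, 8].
  Check: interpolating c through the α_i gives m(x) = 9 + 10·x (degree < 2) with m(α_i) = c_i for every i, so c is indeed a codeword.


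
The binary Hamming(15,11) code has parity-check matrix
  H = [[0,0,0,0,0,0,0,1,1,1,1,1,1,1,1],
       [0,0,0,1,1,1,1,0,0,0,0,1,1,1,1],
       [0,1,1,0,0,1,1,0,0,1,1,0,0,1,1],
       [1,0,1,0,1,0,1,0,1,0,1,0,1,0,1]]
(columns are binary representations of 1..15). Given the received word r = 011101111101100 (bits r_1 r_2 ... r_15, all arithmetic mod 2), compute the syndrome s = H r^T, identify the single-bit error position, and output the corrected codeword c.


s = (1, 1, 1, 0)^T, error position = 14, corrected codeword c = 011101111101110

Compute s = H r^T mod 2 one row at a time:
  s_1 = 1 + 1 + 1 + 0 + 1 + 1 + 0 + 0 = 5 ≡ 1 (mod 2).
  s_2 = 1 + 0 + 1 + 1 + 1 + 1 + 0 + 0 = 5 ≡ 1 (mod 2).
  s_3 = 1 + 1 + 1 + 1 + 1 + 0 + 0 + 0 = 5 ≡ 1 (mod 2).
  s_4 = 0 + 1 + 0 + 1 + 1 + 0 + 1 + 0 = 4 ≡ 0 (mod 2).
s = (1, 1, 1, 0)^T — this equals column 14 of H (binary 1110), so error is at position 14.
Correct: flip bit 14 of r = 011101111101100 to get c = 011101111101110.


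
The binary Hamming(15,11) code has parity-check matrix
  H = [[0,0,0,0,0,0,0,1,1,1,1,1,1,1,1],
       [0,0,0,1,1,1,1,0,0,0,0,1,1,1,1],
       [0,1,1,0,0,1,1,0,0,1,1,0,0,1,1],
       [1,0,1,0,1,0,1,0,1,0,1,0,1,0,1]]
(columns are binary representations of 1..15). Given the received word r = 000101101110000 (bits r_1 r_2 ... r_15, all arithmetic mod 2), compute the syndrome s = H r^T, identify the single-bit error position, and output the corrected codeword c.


s = (1, 1, 0, 1)^T, error position = 13, corrected codeword c = 000101101110100

Compute s = H r^T mod 2 one row at a time:
  s_1 = 0 + 1 + 1 + 1 + 0 + 0 + 0 + 0 = 3 ≡ 1 (mod 2).
  s_2 = 1 + 0 + 1 + 1 + 0 + 0 + 0 + 0 = 3 ≡ 1 (mod 2).
  s_3 = 0 + 0 + 1 + 1 + 1 + 1 + 0 + 0 = 4 ≡ 0 (mod 2).
  s_4 = 0 + 0 + 0 + 1 + 1 + 1 + 0 + 0 = 3 ≡ 1 (mod 2).
s = (1, 1, 0, 1)^T — this equals column 13 of H (binary 1101), so error is at position 13.
Correct: flip bit 13 of r = 000101101110000 to get c = 000101101110100.


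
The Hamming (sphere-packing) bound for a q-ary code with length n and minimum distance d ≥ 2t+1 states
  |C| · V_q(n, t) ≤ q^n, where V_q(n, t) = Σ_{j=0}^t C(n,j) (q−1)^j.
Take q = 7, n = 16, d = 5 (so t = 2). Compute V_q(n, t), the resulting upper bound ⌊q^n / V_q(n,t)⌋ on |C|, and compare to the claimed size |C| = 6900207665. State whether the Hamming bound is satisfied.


V_q(n, t) = 4417, q^n = 33232930569601, Hamming bound = 7523869270, |C| = 6900207665 ≤ bound (satisfied).

Step 1: Compute V_q(n, t) = Σ_{j=0}^2 C(n, j) (q−1)^j.
  j = 0: C(16,0)·(6)^0 = 1·1 = 1.
  j = 1: C(16,1)·(6)^1 = 16·6 = 96.
  j = 2: C(16,2)·(6)^2 = 120·36 = 4320.
  V_q(n, t) = 1 + 96 + 4320 = 4417.
Step 2: q^n = 7^16 = 33232930569601.
Step 3: Hamming bound ⌊q^n / V_q(n,t)⌋ = ⌊33232930569601/4417⌋ = 7523869270.
Step 4: Compare |C| = 6900207665 to 7523869270: satisfied.
The claimed |C| lies below the Hamming bound.


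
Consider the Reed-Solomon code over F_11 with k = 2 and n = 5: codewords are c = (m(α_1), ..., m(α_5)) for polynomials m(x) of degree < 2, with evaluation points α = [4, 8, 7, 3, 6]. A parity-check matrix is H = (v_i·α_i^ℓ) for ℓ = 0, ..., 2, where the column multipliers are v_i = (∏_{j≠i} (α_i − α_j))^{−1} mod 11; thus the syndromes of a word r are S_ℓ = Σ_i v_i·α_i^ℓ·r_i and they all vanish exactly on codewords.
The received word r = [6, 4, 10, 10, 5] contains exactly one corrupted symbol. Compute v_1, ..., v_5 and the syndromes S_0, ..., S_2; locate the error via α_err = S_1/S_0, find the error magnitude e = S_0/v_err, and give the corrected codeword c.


S = (4, 1, 3), error at position 4, error magnitude e = 9, c = [6, 4, 10, 1, 5].

Step 1: column multipliers v_i = (∏_{j≠i}(α_i − α_j))^{−1} mod 11.
  i = 1 (α = 4): (4−8)(4−7)(4−3)(4−6) = (−4)·(−3)·1·(−2) = −24 ≡ 9, so v_1 = 9^{−1} = 5 (mod 11).
  i = 2 (α = 8): (8−4)(8−7)(8−3)(8−6) = 4·1·5·2 = 40 ≡ 7, so v_2 = 7^{−1} = 8 (mod 11).
  i = 3 (α = 7): (7−4)(7−8)(7−3)(7−6) = 3·(−1)·4·1 = −12 ≡ 10, so v_3 = 10^{−1} = 10 (mod 11).
  i = 4 (α = 3): (3−4)(3−8)(3−7)(3−6) = (−1)·(−5)·(−4)·(−3) = 60 ≡ 5, so v_4 = 5^{−1} = 9 (mod 11).
  i = 5 (α = 6): (6−4)(6−8)(6−7)(6−3) = 2·(−2)·(−1)·3 = 12 ≡ 1, so v_5 = 1^{−1} = 1 (mod 11).
  v = [5, 8, 10, 9, 1].
Step 2: syndromes of r = [6, 4, 10, 10, 5] (all sums mod 11).
  S_0 = Σ v_i r_i = 5·6 + 8·4 + 10·10 + 9·10 + 1·5 = 257 ≡ 4.
  S_1 = Σ v_i α_i r_i = 5·4·6 + 8·8·4 + 10·7·10 + 9·3·10 + 1·6·5 = 1376 ≡ 1.
  α_i^2 mod 11 = [5, 9, 5, 9, 3].
  S_2 = Σ v_i α_i^2 r_i = 5·5·6 + 8·9·4 + 10·5·10 + 9·9·10 + 1·3·5 = 1763 ≡ 3.
  S = (4, 1, 3) ≠ 0, so r is not a codeword (an error is present).
Step 3: locate the error. For a single error e at position i, S_ℓ = v_i·e·α_i^ℓ, so α_err = S_1/S_0.
  S_0^{−1} = 4^{−1} = 3 (mod 11), so α_err = 1·3 = 3 ≡ 3 = α_4. Error position i = 4.
  Consistency check: S_2/S_1 = 3·1 = 3 ≡ 3 = α_err ✓ (single-error assumption holds).
Step 4: error magnitude e = S_0/v_4 = S_0·∏_{j≠4}(α_4 − α_j) = 4·5 = 20 ≡ 9 (mod 11).
Step 5: correct position 4: c_4 = r_4 − e = 10 − 9 ≡ 1 (mod 11). Hence c = [6, 4, 10, 1, 5].
  Check: interpolating c through the α_i gives m(x) = 8 + 5·x (degree < 2) with m(α_i) = c_i for every i, so c is indeed a codeword.


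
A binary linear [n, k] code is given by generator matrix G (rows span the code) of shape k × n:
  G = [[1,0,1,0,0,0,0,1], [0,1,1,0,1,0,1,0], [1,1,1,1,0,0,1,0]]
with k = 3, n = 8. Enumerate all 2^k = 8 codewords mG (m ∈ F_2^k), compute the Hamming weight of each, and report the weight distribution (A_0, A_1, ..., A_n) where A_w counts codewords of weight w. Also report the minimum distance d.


Weight distribution: A_0 = 1, A_3 = 2, A_4 = 3, A_5 = 2. Minimum distance d = 3.

Enumerate all 2^3 = 8 messages m ∈ F_2^3.
For each, compute codeword c = mG in F_2^8, then tally its weight.
  m = 000 → c = 00000000, weight = 0.
  m = 100 → c = 10100001, weight = 3.
  m = 010 → c = 01101010, weight = 4.
  m = 110 → c = 11001011, weight = 5.
  m = 001 → c = 11110010, weight = 5.
  m = 101 → c = 01010011, weight = 4.
  m = 011 → c = 10011000, weight = 3.
  m = 111 → c = 00111001, weight = 4.
Tally weights:
  weight 0: 1 codewords.
  weight 3: 2 codewords.
  weight 4: 3 codewords.
  weight 5: 2 codewords.
Minimum distance d = smallest w > 0 with A_w > 0 = 3.
Sanity: Σ A_w = 8 = 2^3 = 8 ✓.


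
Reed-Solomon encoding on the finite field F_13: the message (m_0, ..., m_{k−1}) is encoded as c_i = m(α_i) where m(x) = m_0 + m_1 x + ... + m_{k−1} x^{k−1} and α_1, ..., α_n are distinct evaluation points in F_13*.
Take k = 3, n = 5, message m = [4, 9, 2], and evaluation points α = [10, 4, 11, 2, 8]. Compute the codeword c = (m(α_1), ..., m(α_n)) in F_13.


c = [8, 7, 7, 4, 9]

Message polynomial: m(x) = 4 + 9·x + 2·x^2 (mod 13).
For each evaluation point α_i, compute m(α_i) mod 13:
  α_1 = 10: Horner steps 2 → 3 → 8, so m(10) = 8.
  α_2 = 4: Horner steps 2 → 4 → 7, so m(4) = 7.
  α_3 = 11: Horner steps 2 → 5 → 7, so m(11) = 7.
  α_4 = 2: Horner steps 2 → 0 → 4, so m(2) = 4.
  α_5 = 8: Horner steps 2 → 12 → 9, so m(8) = 9.
Codeword c = [8, 7, 7, 4, 9] ∈ F_13^5.


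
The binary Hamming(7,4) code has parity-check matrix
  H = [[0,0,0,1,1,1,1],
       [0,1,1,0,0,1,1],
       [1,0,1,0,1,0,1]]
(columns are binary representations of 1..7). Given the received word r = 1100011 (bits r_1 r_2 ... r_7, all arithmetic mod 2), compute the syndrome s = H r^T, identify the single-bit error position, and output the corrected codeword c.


s = (0, 1, 0)^T, error position = 2, corrected codeword c = 1000011

Compute s = H r^T mod 2 one row at a time:
  s_1 = 0 + 0 + 1 + 1 = 2 ≡ 0 (mod 2).
  s_2 = 1 + 0 + 1 + 1 = 3 ≡ 1 (mod 2).
  s_3 = 1 + 0 + 0 + 1 = 2 ≡ 0 (mod 2).
s = (0, 1, 0)^T — this equals column 2 of H (binary 010), so error is at position 2.
Correct: flip bit 2 of r = 1100011 to get c = 1000011.


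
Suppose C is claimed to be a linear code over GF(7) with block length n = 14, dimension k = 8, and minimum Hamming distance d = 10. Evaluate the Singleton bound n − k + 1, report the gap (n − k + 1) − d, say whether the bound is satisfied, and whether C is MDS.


Singleton RHS = n − k + 1 = 7, slack = -3, bound violated (no such code; not MDS).

Singleton bound: d ≤ n − k + 1.
Here n = 14, k = 8, so n − k + 1 = 7.
Given d = 10, check d ≤ 7: NO.
Slack = (n − k + 1) − d = -3.
The slack is negative: d = 10 exceeds n − k + 1 = 7 by 3, so the Singleton bound is violated and no linear [14, 8, 10]_7 code can exist. In particular it is not MDS (MDS requires d = n − k + 1 exactly).
Description: the claimed parameters are [14, 8, 10]_7; such a code would be impossible (violates the Singleton bound).


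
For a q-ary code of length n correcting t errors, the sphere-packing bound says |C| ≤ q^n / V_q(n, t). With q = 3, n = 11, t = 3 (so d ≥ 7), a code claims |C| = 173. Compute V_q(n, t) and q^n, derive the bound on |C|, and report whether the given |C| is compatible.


V_q(n, t) = 1563, q^n = 177147, Hamming bound = 113, |C| = 173 > bound (violated).

Step 1: Compute V_q(n, t) = Σ_{j=0}^3 C(n, j) (q−1)^j.
  j = 0: C(11,0)·(2)^0 = 1·1 = 1.
  j = 1: C(11,1)·(2)^1 = 11·2 = 22.
  j = 2: C(11,2)·(2)^2 = 55·4 = 220.
  j = 3: C(11,3)·(2)^3 = 165·8 = 1320.
  V_q(n, t) = 1 + 22 + 220 + 1320 = 1563.
Step 2: q^n = 3^11 = 177147.
Step 3: Hamming bound ⌊q^n / V_q(n,t)⌋ = ⌊177147/1563⌋ = 113.
Step 4: Compare |C| = 173 to 113: violated.
The claimed |C| lies above the Hamming bound, so no 3-ary code of length 11 with d ≥ 7 can have 173 codewords.


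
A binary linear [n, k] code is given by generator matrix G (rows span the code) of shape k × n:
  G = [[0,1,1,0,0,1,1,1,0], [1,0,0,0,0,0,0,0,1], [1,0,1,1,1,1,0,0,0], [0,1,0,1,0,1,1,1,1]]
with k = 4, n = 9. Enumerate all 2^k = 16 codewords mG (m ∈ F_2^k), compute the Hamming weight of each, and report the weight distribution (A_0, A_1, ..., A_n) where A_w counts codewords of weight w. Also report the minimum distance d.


Weight distribution: A_0 = 1, A_2 = 2, A_3 = 2, A_4 = 1, A_5 = 4, A_6 = 4, A_7 = 2. Minimum distance d = 2.

Enumerate all 2^4 = 16 messages m ∈ F_2^4.
For each, compute codeword c = mG in F_2^9, then tally its weight.
  m = 0000 → c = 000000000, weight = 0.
  m = 1000 → c = 011001110, weight = 5.
  m = 0100 → c = 100000001, weight = 2.
  m = 1100 → c = 111001111, weight = 7.
  m = 0010 → c = 101111000, weight = 5.
  m = 1010 → c = 110110110, weight = 6.
  m = 0110 → c = 001111001, weight = 5.
  m = 1110 → c = 010110111, weight = 6.
  m = 0001 → c = 010101111, weight = 6.
  m = 1001 → c = 001100001, weight = 3.
  m = 0101 → c = 110101110, weight = 6.
  m = 1101 → c = 101100000, weight = 3.
  m = 0011 → c = 111010111, weight = 7.
  m = 1011 → c = 100011001, weight = 4.
  m = 0111 → c = 011010110, weight = 5.
  m = 1111 → c = 000011000, weight = 2.
Tally weights:
  weight 0: 1 codewords.
  weight 2: 2 codewords.
  weight 3: 2 codewords.
  weight 4: 1 codewords.
  weight 5: 4 codewords.
  weight 6: 4 codewords.
  weight 7: 2 codewords.
Minimum distance d = smallest w > 0 with A_w > 0 = 2.
Sanity: Σ A_w = 16 = 2^4 = 16 ✓.


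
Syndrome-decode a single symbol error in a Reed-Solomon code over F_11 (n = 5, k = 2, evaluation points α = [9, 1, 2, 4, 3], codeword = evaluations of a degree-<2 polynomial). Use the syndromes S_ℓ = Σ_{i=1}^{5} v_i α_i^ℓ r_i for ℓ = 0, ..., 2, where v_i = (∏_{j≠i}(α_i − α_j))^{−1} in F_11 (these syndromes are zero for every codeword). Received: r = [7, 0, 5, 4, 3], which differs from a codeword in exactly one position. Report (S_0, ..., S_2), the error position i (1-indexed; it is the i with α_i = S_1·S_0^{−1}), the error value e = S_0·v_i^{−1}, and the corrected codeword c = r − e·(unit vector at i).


S = (4, 1, 3), error at position 5, error magnitude e = 4, c = [7, 0, 5, 4, 10].

Step 1: column multipliers v_i = (∏_{j≠i}(α_i − α_j))^{−1} mod 11.
  i = 1 (α = 9): (9−1)(9−2)(9−4)(9−3) = 8·7·5·6 = 1680 ≡ 8, so v_1 = 8^{−1} = 7 (mod 11).
  i = 2 (α = 1): (1−9)(1−2)(1−4)(1−3) = (−8)·(−1)·(−3)·(−2) = 48 ≡ 4, so v_2 = 4^{−1} = 3 (mod 11).
  i = 3 (α = 2): (2−9)(2−1)(2−4)(2−3) = (−7)·1·(−2)·(−1) = −14 ≡ 8, so v_3 = 8^{−1} = 7 (mod 11).
  i = 4 (α = 4): (4−9)(4−1)(4−2)(4−3) = (−5)·3·2·1 = −30 ≡ 3, so v_4 = 3^{−1} = 4 (mod 11).
  i = 5 (α = 3): (3−9)(3−1)(3−2)(3−4) = (−6)·2·1·(−1) = 12 ≡ 1, so v_5 = 1^{−1} = 1 (mod 11).
  v = [7, 3, 7, 4, 1].
Step 2: syndromes of r = [7, 0, 5, 4, 3] (all sums mod 11).
  S_0 = Σ v_i r_i = 7·7 + 3·0 + 7·5 + 4·4 + 1·3 = 103 ≡ 4.
  S_1 = Σ v_i α_i r_i = 7·9·7 + 3·1·0 + 7·2·5 + 4·4·4 + 1·3·3 = 584 ≡ 1.
  α_i^2 mod 11 = [4, 1, 4, 5, 9].
  S_2 = Σ v_i α_i^2 r_i = 7·4·7 + 3·1·0 + 7·4·5 + 4·5·4 + 1·9·3 = 443 ≡ 3.
  S = (4, 1, 3) ≠ 0, so r is not a codeword (an error is present).
Step 3: locate the error. For a single error e at position i, S_ℓ = v_i·e·α_i^ℓ, so α_err = S_1/S_0.
  S_0^{−1} = 4^{−1} = 3 (mod 11), so α_err = 1·3 = 3 ≡ 3 = α_5. Error position i = 5.
  Consistency check: S_2/S_1 = 3·1 = 3 ≡ 3 = α_err ✓ (single-error assumption holds).
Step 4: error magnitude e = S_0/v_5 = S_0·∏_{j≠5}(α_5 − α_j) = 4·1 = 4 ≡ 4 (mod 11).
Step 5: correct position 5: c_5 = r_5 − e = 3 − 4 ≡ 10 (mod 11). Hence c = [7, 0, 5, 4, 10].
  Check: interpolating c through the α_i gives m(x) = 6 + 5·x (degree < 2) with m(α_i) = c_i for every i, so c is indeed a codeword.


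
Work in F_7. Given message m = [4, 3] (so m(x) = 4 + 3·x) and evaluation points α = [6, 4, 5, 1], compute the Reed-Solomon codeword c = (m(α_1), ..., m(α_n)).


c = [1, 2, 5, 0]

Message polynomial: m(x) = 4 + 3·x (mod 7).
For each evaluation point α_i, compute m(α_i) mod 7:
  α_1 = 6: Horner steps 3 → 1, so m(6) = 1.
  α_2 = 4: Horner steps 3 → 2, so m(4) = 2.
  α_3 = 5: Horner steps 3 → 5, so m(5) = 5.
  α_4 = 1: Horner steps 3 → 0, so m(1) = 0.
Codeword c = [1, 2, 5, 0] ∈ F_7^4.


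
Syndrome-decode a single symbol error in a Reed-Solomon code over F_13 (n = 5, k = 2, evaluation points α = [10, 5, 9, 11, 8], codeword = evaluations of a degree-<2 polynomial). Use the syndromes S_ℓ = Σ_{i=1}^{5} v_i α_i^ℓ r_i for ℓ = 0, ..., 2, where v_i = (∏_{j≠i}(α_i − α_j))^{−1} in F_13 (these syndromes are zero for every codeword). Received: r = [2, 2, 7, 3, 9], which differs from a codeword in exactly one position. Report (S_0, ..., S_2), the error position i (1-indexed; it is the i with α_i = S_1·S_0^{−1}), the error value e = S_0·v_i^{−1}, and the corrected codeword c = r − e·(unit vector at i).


S = (12, 3, 4), error at position 1, error magnitude e = 10, c = [5, 2, 7, 3, 9].

Step 1: column multipliers v_i = (∏_{j≠i}(α_i − α_j))^{−1} mod 13.
  i = 1 (α = 10): (10−5)(10−9)(10−11)(10−8) = 5·1·(−1)·2 = −10 ≡ 3, so v_1 = 3^{−1} = 9 (mod 13).
  i = 2 (α = 5): (5−10)(5−9)(5−11)(5−8) = (−5)·(−4)·(−6)·(−3) = 360 ≡ 9, so v_2 = 9^{−1} = 3 (mod 13).
  i = 3 (α = 9): (9−10)(9−5)(9−11)(9−8) = (−1)·4·(−2)·1 = 8 ≡ 8, so v_3 = 8^{−1} = 5 (mod 13).
  i = 4 (α = 11): (11−10)(11−5)(11−9)(11−8) = 1·6·2·3 = 36 ≡ 10, so v_4 = 10^{−1} = 4 (mod 13).
  i = 5 (α = 8): (8−10)(8−5)(8−9)(8−11) = (−2)·3·(−1)·(−3) = −18 ≡ 8, so v_5 = 8^{−1} = 5 (mod 13).
  v = [9, 3, 5, 4, 5].
Step 2: syndromes of r = [2, 2, 7, 3, 9] (all sums mod 13).
  S_0 = Σ v_i r_i = 9·2 + 3·2 + 5·7 + 4·3 + 5·9 = 116 ≡ 12.
  S_1 = Σ v_i α_i r_i = 9·10·2 + 3·5·2 + 5·9·7 + 4·11·3 + 5·8·9 = 1017 ≡ 3.
  α_i^2 mod 13 = [9, 12, 3, 4, 12].
  S_2 = Σ v_i α_i^2 r_i = 9·9·2 + 3·12·2 + 5·3·7 + 4·4·3 + 5·12·9 = 927 ≡ 4.
  S = (12, 3, 4) ≠ 0, so r is not a codeword (an error is present).
Step 3: locate the error. For a single error e at position i, S_ℓ = v_i·e·α_i^ℓ, so α_err = S_1/S_0.
  S_0^{−1} = 12^{−1} = 12 (mod 13), so α_err = 3·12 = 36 ≡ 10 = α_1. Error position i = 1.
  Consistency check: S_2/S_1 = 4·9 = 36 ≡ 10 = α_err ✓ (single-error assumption holds).
Step 4: error magnitude e = S_0/v_1 = S_0·∏_{j≠1}(α_1 − α_j) = 12·3 = 36 ≡ 10 (mod 13).
Step 5: correct position 1: c_1 = r_1 − e = 2 − 10 ≡ 5 (mod 13). Hence c = [5, 2, 7, 3, 9].
  Check: interpolating c through the α_i gives m(x) = 12 + 11·x (degree < 2) with m(α_i) = c_i for every i, so c is indeed a codeword.


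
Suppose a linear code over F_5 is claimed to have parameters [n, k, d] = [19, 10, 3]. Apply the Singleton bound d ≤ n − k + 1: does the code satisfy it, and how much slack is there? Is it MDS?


Singleton RHS = n − k + 1 = 10, slack = 7, bound satisfied, not MDS.

Singleton bound: d ≤ n − k + 1.
Here n = 19, k = 10, so n − k + 1 = 10.
Given d = 3, check d ≤ 10: YES.
Slack = (n − k + 1) − d = 7.
The code is NOT MDS (slack = 7 > 0).
Description: the claimed parameters are [19, 10, 3]_5; such a code would be non-MDS.


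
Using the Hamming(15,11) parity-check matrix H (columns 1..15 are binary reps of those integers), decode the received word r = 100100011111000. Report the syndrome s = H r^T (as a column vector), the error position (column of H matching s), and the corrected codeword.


s = (1, 0, 0, 1)^T, error position = 9, corrected codeword c = 100100010111000

Compute s = H r^T mod 2 one row at a time:
  s_1 = 1 + 1 + 1 + 1 + 1 + 0 + 0 + 0 = 5 ≡ 1 (mod 2).
  s_2 = 1 + 0 + 0 + 0 + 1 + 0 + 0 + 0 = 2 ≡ 0 (mod 2).
  s_3 = 0 + 0 + 0 + 0 + 1 + 1 + 0 + 0 = 2 ≡ 0 (mod 2).
  s_4 = 1 + 0 + 0 + 0 + 1 + 1 + 0 + 0 = 3 ≡ 1 (mod 2).
s = (1, 0, 0, 1)^T — this equals column 9 of H (binary 1001), so error is at position 9.
Correct: flip bit 9 of r = 100100011111000 to get c = 100100010111000.


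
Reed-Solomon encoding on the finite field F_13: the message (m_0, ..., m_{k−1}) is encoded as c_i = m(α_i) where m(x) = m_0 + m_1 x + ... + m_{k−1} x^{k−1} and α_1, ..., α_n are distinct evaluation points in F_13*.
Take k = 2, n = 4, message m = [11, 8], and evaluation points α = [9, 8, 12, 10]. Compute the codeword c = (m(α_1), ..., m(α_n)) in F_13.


c = [5, 10, 3, 0]

Message polynomial: m(x) = 11 + 8·x (mod 13).
For each evaluation point α_i, compute m(α_i) mod 13:
  α_1 = 9: Horner steps 8 → 5, so m(9) = 5.
  α_2 = 8: Horner steps 8 → 10, so m(8) = 10.
  α_3 = 12: Horner steps 8 → 3, so m(12) = 3.
  α_4 = 10: Horner steps 8 → 0, so m(10) = 0.
Codeword c = [5, 10, 3, 0] ∈ F_13^4.


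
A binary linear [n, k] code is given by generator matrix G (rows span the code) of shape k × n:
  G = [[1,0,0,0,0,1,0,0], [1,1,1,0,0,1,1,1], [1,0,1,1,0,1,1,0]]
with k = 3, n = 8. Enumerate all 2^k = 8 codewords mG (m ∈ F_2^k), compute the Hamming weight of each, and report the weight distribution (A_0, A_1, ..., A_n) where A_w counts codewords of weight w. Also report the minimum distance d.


Weight distribution: A_0 = 1, A_2 = 1, A_3 = 2, A_4 = 1, A_5 = 2, A_6 = 1. Minimum distance d = 2.

Enumerate all 2^3 = 8 messages m ∈ F_2^3.
For each, compute codeword c = mG in F_2^8, then tally its weight.
  m = 000 → c = 00000000, weight = 0.
  m = 100 → c = 10000100, weight = 2.
  m = 010 → c = 11100111, weight = 6.
  m = 110 → c = 01100011, weight = 4.
  m = 001 → c = 10110110, weight = 5.
  m = 101 → c = 00110010, weight = 3.
  m = 011 → c = 01010001, weight = 3.
  m = 111 → c = 11010101, weight = 5.
Tally weights:
  weight 0: 1 codewords.
  weight 2: 1 codewords.
  weight 3: 2 codewords.
  weight 4: 1 codewords.
  weight 5: 2 codewords.
  weight 6: 1 codewords.
Minimum distance d = smallest w > 0 with A_w > 0 = 2.
Sanity: Σ A_w = 8 = 2^3 = 8 ✓.
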